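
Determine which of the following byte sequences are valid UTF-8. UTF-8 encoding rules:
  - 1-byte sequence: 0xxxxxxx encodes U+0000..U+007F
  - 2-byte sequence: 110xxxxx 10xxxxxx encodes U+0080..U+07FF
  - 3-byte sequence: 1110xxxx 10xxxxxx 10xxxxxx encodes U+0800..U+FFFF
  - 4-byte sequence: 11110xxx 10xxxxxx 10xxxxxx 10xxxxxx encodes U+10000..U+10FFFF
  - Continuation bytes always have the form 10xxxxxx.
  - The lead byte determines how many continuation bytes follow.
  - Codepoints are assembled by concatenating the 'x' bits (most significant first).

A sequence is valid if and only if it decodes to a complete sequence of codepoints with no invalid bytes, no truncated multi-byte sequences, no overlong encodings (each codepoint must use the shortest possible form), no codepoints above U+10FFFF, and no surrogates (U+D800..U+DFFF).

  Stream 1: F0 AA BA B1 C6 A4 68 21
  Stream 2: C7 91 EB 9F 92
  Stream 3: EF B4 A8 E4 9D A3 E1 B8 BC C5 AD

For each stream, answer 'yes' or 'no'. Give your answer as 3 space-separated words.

Stream 1: decodes cleanly. VALID
Stream 2: decodes cleanly. VALID
Stream 3: decodes cleanly. VALID

Answer: yes yes yes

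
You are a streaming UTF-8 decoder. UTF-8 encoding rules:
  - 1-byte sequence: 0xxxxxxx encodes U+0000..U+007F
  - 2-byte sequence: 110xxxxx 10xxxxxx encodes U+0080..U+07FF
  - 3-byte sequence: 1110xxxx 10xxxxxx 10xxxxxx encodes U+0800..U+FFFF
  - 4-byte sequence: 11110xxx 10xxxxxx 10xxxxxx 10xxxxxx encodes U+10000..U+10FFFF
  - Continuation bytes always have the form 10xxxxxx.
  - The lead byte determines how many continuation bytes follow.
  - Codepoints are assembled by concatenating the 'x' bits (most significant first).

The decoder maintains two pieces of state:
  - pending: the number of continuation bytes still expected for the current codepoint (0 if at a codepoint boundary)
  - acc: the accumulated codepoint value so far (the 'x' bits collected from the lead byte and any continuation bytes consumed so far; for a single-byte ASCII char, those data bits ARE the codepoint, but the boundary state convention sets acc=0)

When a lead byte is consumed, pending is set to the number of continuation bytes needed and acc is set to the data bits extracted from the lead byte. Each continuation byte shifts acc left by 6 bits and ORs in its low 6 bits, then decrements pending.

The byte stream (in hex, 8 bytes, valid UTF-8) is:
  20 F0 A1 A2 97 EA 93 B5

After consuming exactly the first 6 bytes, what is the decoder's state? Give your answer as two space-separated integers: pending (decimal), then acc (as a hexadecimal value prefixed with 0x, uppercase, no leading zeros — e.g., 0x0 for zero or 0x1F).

Answer: 2 0xA

Derivation:
Byte[0]=20: 1-byte. pending=0, acc=0x0
Byte[1]=F0: 4-byte lead. pending=3, acc=0x0
Byte[2]=A1: continuation. acc=(acc<<6)|0x21=0x21, pending=2
Byte[3]=A2: continuation. acc=(acc<<6)|0x22=0x862, pending=1
Byte[4]=97: continuation. acc=(acc<<6)|0x17=0x21897, pending=0
Byte[5]=EA: 3-byte lead. pending=2, acc=0xA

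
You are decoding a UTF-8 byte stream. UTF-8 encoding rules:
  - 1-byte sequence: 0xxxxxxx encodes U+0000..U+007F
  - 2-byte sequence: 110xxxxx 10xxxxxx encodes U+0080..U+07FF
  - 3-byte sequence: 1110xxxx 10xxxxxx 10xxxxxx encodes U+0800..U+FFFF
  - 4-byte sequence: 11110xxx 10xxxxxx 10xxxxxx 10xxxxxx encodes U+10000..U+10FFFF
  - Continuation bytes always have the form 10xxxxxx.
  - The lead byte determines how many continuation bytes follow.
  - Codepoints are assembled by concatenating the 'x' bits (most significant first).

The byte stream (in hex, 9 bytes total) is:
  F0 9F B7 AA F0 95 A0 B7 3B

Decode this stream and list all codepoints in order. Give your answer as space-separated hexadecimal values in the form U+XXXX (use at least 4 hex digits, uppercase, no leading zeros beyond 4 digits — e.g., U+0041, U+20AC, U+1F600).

Byte[0]=F0: 4-byte lead, need 3 cont bytes. acc=0x0
Byte[1]=9F: continuation. acc=(acc<<6)|0x1F=0x1F
Byte[2]=B7: continuation. acc=(acc<<6)|0x37=0x7F7
Byte[3]=AA: continuation. acc=(acc<<6)|0x2A=0x1FDEA
Completed: cp=U+1FDEA (starts at byte 0)
Byte[4]=F0: 4-byte lead, need 3 cont bytes. acc=0x0
Byte[5]=95: continuation. acc=(acc<<6)|0x15=0x15
Byte[6]=A0: continuation. acc=(acc<<6)|0x20=0x560
Byte[7]=B7: continuation. acc=(acc<<6)|0x37=0x15837
Completed: cp=U+15837 (starts at byte 4)
Byte[8]=3B: 1-byte ASCII. cp=U+003B

Answer: U+1FDEA U+15837 U+003B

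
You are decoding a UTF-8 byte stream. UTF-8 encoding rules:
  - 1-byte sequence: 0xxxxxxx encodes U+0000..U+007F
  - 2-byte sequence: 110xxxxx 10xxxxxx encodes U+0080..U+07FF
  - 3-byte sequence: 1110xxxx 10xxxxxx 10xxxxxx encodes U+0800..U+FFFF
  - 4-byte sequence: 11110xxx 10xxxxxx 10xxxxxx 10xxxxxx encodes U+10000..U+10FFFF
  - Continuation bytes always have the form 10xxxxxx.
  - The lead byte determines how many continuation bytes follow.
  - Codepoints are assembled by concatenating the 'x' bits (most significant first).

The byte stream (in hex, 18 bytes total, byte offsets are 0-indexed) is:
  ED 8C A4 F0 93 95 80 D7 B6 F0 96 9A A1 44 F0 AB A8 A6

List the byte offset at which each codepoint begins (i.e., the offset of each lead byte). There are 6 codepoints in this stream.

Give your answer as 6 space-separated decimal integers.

Answer: 0 3 7 9 13 14

Derivation:
Byte[0]=ED: 3-byte lead, need 2 cont bytes. acc=0xD
Byte[1]=8C: continuation. acc=(acc<<6)|0x0C=0x34C
Byte[2]=A4: continuation. acc=(acc<<6)|0x24=0xD324
Completed: cp=U+D324 (starts at byte 0)
Byte[3]=F0: 4-byte lead, need 3 cont bytes. acc=0x0
Byte[4]=93: continuation. acc=(acc<<6)|0x13=0x13
Byte[5]=95: continuation. acc=(acc<<6)|0x15=0x4D5
Byte[6]=80: continuation. acc=(acc<<6)|0x00=0x13540
Completed: cp=U+13540 (starts at byte 3)
Byte[7]=D7: 2-byte lead, need 1 cont bytes. acc=0x17
Byte[8]=B6: continuation. acc=(acc<<6)|0x36=0x5F6
Completed: cp=U+05F6 (starts at byte 7)
Byte[9]=F0: 4-byte lead, need 3 cont bytes. acc=0x0
Byte[10]=96: continuation. acc=(acc<<6)|0x16=0x16
Byte[11]=9A: continuation. acc=(acc<<6)|0x1A=0x59A
Byte[12]=A1: continuation. acc=(acc<<6)|0x21=0x166A1
Completed: cp=U+166A1 (starts at byte 9)
Byte[13]=44: 1-byte ASCII. cp=U+0044
Byte[14]=F0: 4-byte lead, need 3 cont bytes. acc=0x0
Byte[15]=AB: continuation. acc=(acc<<6)|0x2B=0x2B
Byte[16]=A8: continuation. acc=(acc<<6)|0x28=0xAE8
Byte[17]=A6: continuation. acc=(acc<<6)|0x26=0x2BA26
Completed: cp=U+2BA26 (starts at byte 14)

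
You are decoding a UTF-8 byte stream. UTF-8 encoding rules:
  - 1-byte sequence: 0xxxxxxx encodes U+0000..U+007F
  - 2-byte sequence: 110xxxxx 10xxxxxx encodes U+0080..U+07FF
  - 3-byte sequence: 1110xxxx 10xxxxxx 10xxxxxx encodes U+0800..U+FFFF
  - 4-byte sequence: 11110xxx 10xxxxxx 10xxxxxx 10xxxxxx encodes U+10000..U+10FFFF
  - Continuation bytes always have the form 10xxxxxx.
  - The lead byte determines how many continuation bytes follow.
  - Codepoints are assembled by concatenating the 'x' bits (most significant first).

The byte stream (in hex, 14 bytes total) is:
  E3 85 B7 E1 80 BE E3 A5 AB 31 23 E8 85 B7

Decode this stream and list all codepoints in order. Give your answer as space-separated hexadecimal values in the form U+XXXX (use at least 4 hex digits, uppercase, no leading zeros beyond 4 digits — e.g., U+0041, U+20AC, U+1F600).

Answer: U+3177 U+103E U+396B U+0031 U+0023 U+8177

Derivation:
Byte[0]=E3: 3-byte lead, need 2 cont bytes. acc=0x3
Byte[1]=85: continuation. acc=(acc<<6)|0x05=0xC5
Byte[2]=B7: continuation. acc=(acc<<6)|0x37=0x3177
Completed: cp=U+3177 (starts at byte 0)
Byte[3]=E1: 3-byte lead, need 2 cont bytes. acc=0x1
Byte[4]=80: continuation. acc=(acc<<6)|0x00=0x40
Byte[5]=BE: continuation. acc=(acc<<6)|0x3E=0x103E
Completed: cp=U+103E (starts at byte 3)
Byte[6]=E3: 3-byte lead, need 2 cont bytes. acc=0x3
Byte[7]=A5: continuation. acc=(acc<<6)|0x25=0xE5
Byte[8]=AB: continuation. acc=(acc<<6)|0x2B=0x396B
Completed: cp=U+396B (starts at byte 6)
Byte[9]=31: 1-byte ASCII. cp=U+0031
Byte[10]=23: 1-byte ASCII. cp=U+0023
Byte[11]=E8: 3-byte lead, need 2 cont bytes. acc=0x8
Byte[12]=85: continuation. acc=(acc<<6)|0x05=0x205
Byte[13]=B7: continuation. acc=(acc<<6)|0x37=0x8177
Completed: cp=U+8177 (starts at byte 11)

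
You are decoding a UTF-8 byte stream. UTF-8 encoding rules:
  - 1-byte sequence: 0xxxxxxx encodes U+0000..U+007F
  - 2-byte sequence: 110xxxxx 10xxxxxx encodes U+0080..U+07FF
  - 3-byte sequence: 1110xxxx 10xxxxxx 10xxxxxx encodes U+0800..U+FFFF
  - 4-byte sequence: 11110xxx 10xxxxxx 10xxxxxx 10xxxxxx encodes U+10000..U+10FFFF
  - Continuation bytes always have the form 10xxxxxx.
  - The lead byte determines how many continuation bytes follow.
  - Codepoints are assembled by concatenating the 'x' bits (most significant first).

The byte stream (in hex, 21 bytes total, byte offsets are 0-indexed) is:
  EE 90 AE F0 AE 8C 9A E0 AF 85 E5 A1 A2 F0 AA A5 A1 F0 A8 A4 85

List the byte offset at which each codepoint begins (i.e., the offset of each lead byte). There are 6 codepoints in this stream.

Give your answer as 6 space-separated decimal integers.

Byte[0]=EE: 3-byte lead, need 2 cont bytes. acc=0xE
Byte[1]=90: continuation. acc=(acc<<6)|0x10=0x390
Byte[2]=AE: continuation. acc=(acc<<6)|0x2E=0xE42E
Completed: cp=U+E42E (starts at byte 0)
Byte[3]=F0: 4-byte lead, need 3 cont bytes. acc=0x0
Byte[4]=AE: continuation. acc=(acc<<6)|0x2E=0x2E
Byte[5]=8C: continuation. acc=(acc<<6)|0x0C=0xB8C
Byte[6]=9A: continuation. acc=(acc<<6)|0x1A=0x2E31A
Completed: cp=U+2E31A (starts at byte 3)
Byte[7]=E0: 3-byte lead, need 2 cont bytes. acc=0x0
Byte[8]=AF: continuation. acc=(acc<<6)|0x2F=0x2F
Byte[9]=85: continuation. acc=(acc<<6)|0x05=0xBC5
Completed: cp=U+0BC5 (starts at byte 7)
Byte[10]=E5: 3-byte lead, need 2 cont bytes. acc=0x5
Byte[11]=A1: continuation. acc=(acc<<6)|0x21=0x161
Byte[12]=A2: continuation. acc=(acc<<6)|0x22=0x5862
Completed: cp=U+5862 (starts at byte 10)
Byte[13]=F0: 4-byte lead, need 3 cont bytes. acc=0x0
Byte[14]=AA: continuation. acc=(acc<<6)|0x2A=0x2A
Byte[15]=A5: continuation. acc=(acc<<6)|0x25=0xAA5
Byte[16]=A1: continuation. acc=(acc<<6)|0x21=0x2A961
Completed: cp=U+2A961 (starts at byte 13)
Byte[17]=F0: 4-byte lead, need 3 cont bytes. acc=0x0
Byte[18]=A8: continuation. acc=(acc<<6)|0x28=0x28
Byte[19]=A4: continuation. acc=(acc<<6)|0x24=0xA24
Byte[20]=85: continuation. acc=(acc<<6)|0x05=0x28905
Completed: cp=U+28905 (starts at byte 17)

Answer: 0 3 7 10 13 17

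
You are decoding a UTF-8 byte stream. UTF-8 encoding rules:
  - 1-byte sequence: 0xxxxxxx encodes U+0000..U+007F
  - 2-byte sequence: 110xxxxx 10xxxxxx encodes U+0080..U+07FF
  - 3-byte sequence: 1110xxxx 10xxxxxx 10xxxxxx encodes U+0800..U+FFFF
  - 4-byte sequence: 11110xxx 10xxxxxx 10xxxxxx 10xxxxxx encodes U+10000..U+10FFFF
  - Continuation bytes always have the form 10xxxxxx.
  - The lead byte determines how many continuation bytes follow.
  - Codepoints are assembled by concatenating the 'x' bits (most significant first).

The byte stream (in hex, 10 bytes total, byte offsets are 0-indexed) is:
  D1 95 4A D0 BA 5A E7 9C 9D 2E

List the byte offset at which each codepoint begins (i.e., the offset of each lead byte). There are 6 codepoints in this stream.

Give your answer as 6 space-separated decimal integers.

Byte[0]=D1: 2-byte lead, need 1 cont bytes. acc=0x11
Byte[1]=95: continuation. acc=(acc<<6)|0x15=0x455
Completed: cp=U+0455 (starts at byte 0)
Byte[2]=4A: 1-byte ASCII. cp=U+004A
Byte[3]=D0: 2-byte lead, need 1 cont bytes. acc=0x10
Byte[4]=BA: continuation. acc=(acc<<6)|0x3A=0x43A
Completed: cp=U+043A (starts at byte 3)
Byte[5]=5A: 1-byte ASCII. cp=U+005A
Byte[6]=E7: 3-byte lead, need 2 cont bytes. acc=0x7
Byte[7]=9C: continuation. acc=(acc<<6)|0x1C=0x1DC
Byte[8]=9D: continuation. acc=(acc<<6)|0x1D=0x771D
Completed: cp=U+771D (starts at byte 6)
Byte[9]=2E: 1-byte ASCII. cp=U+002E

Answer: 0 2 3 5 6 9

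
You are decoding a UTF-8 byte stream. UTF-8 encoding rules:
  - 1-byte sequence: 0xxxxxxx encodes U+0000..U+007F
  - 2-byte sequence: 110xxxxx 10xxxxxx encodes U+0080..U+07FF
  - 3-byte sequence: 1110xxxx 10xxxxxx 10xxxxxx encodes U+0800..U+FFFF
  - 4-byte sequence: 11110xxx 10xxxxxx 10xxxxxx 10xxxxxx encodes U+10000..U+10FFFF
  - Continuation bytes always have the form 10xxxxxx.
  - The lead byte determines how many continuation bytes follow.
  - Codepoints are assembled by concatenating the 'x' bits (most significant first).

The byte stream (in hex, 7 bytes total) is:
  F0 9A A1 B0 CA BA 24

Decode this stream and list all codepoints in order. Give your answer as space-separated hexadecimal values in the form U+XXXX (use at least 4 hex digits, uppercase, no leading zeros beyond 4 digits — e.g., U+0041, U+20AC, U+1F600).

Answer: U+1A870 U+02BA U+0024

Derivation:
Byte[0]=F0: 4-byte lead, need 3 cont bytes. acc=0x0
Byte[1]=9A: continuation. acc=(acc<<6)|0x1A=0x1A
Byte[2]=A1: continuation. acc=(acc<<6)|0x21=0x6A1
Byte[3]=B0: continuation. acc=(acc<<6)|0x30=0x1A870
Completed: cp=U+1A870 (starts at byte 0)
Byte[4]=CA: 2-byte lead, need 1 cont bytes. acc=0xA
Byte[5]=BA: continuation. acc=(acc<<6)|0x3A=0x2BA
Completed: cp=U+02BA (starts at byte 4)
Byte[6]=24: 1-byte ASCII. cp=U+0024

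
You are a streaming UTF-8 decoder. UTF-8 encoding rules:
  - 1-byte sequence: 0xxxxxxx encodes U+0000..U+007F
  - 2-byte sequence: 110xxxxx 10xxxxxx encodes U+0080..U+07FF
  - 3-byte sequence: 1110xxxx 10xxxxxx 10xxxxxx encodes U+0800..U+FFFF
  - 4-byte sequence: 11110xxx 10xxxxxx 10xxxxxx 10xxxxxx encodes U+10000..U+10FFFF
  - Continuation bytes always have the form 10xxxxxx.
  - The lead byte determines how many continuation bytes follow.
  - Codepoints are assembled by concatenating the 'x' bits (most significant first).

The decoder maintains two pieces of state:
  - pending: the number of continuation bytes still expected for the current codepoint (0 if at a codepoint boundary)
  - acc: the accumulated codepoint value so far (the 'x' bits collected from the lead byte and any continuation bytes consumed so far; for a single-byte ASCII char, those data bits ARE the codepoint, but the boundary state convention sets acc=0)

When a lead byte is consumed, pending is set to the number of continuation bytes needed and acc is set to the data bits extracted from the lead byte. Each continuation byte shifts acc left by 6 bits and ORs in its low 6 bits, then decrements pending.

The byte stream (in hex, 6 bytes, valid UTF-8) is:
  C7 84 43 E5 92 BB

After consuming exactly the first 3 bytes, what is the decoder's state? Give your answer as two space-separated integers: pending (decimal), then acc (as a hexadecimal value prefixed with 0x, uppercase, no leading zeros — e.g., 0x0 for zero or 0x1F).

Answer: 0 0x0

Derivation:
Byte[0]=C7: 2-byte lead. pending=1, acc=0x7
Byte[1]=84: continuation. acc=(acc<<6)|0x04=0x1C4, pending=0
Byte[2]=43: 1-byte. pending=0, acc=0x0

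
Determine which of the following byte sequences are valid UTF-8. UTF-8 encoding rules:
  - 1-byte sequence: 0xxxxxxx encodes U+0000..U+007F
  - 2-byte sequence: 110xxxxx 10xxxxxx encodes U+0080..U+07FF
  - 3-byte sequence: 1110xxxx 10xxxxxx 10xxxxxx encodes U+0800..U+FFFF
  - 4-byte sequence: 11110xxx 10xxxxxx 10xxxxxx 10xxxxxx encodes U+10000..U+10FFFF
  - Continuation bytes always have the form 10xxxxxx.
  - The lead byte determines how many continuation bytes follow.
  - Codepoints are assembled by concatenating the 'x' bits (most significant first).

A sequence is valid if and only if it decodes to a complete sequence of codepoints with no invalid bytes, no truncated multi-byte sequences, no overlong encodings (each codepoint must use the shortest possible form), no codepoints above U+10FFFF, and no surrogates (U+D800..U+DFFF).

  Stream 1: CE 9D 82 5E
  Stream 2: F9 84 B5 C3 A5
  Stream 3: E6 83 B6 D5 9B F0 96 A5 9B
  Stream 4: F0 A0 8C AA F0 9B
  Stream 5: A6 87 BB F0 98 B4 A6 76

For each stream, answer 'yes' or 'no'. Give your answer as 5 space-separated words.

Stream 1: error at byte offset 2. INVALID
Stream 2: error at byte offset 0. INVALID
Stream 3: decodes cleanly. VALID
Stream 4: error at byte offset 6. INVALID
Stream 5: error at byte offset 0. INVALID

Answer: no no yes no no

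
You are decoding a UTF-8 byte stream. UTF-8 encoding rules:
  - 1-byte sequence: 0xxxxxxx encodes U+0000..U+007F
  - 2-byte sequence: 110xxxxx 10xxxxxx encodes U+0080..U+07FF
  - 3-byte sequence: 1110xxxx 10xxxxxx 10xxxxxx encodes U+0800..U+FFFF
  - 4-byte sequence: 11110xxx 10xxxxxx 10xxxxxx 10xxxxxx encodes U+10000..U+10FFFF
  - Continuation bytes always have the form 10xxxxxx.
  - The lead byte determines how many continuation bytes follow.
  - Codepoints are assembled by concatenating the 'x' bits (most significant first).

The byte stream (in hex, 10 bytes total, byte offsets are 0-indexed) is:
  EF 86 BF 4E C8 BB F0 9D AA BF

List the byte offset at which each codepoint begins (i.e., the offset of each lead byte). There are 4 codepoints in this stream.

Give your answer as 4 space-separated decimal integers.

Answer: 0 3 4 6

Derivation:
Byte[0]=EF: 3-byte lead, need 2 cont bytes. acc=0xF
Byte[1]=86: continuation. acc=(acc<<6)|0x06=0x3C6
Byte[2]=BF: continuation. acc=(acc<<6)|0x3F=0xF1BF
Completed: cp=U+F1BF (starts at byte 0)
Byte[3]=4E: 1-byte ASCII. cp=U+004E
Byte[4]=C8: 2-byte lead, need 1 cont bytes. acc=0x8
Byte[5]=BB: continuation. acc=(acc<<6)|0x3B=0x23B
Completed: cp=U+023B (starts at byte 4)
Byte[6]=F0: 4-byte lead, need 3 cont bytes. acc=0x0
Byte[7]=9D: continuation. acc=(acc<<6)|0x1D=0x1D
Byte[8]=AA: continuation. acc=(acc<<6)|0x2A=0x76A
Byte[9]=BF: continuation. acc=(acc<<6)|0x3F=0x1DABF
Completed: cp=U+1DABF (starts at byte 6)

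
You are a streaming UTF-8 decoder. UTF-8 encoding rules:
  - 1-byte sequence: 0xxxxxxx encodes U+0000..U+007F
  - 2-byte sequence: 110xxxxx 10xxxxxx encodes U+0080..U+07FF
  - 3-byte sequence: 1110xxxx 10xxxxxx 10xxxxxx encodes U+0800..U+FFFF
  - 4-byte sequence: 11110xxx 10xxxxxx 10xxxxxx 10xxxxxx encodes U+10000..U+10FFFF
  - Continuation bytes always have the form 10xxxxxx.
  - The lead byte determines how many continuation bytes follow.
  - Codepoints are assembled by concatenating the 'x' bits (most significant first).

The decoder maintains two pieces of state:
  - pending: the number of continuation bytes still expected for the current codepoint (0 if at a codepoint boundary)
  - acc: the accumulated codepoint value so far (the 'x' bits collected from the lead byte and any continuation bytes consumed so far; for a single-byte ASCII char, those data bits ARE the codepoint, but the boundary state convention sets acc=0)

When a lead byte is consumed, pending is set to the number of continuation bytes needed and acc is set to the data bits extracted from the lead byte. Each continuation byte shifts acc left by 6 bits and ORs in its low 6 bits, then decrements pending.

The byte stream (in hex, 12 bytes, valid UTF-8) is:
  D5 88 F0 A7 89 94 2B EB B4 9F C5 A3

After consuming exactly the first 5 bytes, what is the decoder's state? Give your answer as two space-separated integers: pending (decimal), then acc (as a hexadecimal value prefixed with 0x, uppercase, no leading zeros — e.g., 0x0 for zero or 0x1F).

Answer: 1 0x9C9

Derivation:
Byte[0]=D5: 2-byte lead. pending=1, acc=0x15
Byte[1]=88: continuation. acc=(acc<<6)|0x08=0x548, pending=0
Byte[2]=F0: 4-byte lead. pending=3, acc=0x0
Byte[3]=A7: continuation. acc=(acc<<6)|0x27=0x27, pending=2
Byte[4]=89: continuation. acc=(acc<<6)|0x09=0x9C9, pending=1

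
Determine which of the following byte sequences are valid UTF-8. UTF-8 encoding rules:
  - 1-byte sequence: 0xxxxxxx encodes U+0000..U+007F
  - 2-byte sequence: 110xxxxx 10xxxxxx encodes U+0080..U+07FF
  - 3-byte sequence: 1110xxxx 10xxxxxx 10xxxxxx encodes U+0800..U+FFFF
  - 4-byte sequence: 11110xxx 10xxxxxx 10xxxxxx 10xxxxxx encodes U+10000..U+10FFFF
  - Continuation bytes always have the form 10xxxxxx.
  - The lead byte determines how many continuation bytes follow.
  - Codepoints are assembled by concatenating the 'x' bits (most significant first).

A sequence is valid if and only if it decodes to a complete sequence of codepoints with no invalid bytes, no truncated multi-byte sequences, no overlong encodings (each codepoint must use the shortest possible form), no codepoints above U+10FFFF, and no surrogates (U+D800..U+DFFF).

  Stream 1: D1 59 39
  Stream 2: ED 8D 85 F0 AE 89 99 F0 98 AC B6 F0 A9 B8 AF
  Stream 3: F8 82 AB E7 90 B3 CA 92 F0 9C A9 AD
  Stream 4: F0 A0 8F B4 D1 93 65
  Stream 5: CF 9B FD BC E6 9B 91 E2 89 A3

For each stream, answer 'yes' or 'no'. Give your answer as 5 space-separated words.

Stream 1: error at byte offset 1. INVALID
Stream 2: decodes cleanly. VALID
Stream 3: error at byte offset 0. INVALID
Stream 4: decodes cleanly. VALID
Stream 5: error at byte offset 2. INVALID

Answer: no yes no yes no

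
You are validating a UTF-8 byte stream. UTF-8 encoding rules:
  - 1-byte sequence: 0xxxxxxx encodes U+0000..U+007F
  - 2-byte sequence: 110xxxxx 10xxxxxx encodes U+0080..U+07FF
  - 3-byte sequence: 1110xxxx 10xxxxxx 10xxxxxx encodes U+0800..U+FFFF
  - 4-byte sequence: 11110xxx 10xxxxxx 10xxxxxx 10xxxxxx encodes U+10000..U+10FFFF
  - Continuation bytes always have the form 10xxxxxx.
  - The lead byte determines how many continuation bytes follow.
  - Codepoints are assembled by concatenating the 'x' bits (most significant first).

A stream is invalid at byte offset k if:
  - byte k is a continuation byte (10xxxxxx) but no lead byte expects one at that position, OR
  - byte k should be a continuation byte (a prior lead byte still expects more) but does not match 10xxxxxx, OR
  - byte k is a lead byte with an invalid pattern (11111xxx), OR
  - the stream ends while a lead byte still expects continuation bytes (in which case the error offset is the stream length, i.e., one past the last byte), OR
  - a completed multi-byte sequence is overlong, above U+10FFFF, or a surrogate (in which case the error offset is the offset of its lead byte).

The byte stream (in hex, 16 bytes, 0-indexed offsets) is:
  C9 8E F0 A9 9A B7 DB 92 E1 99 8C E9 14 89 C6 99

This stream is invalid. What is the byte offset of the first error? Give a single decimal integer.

Answer: 12

Derivation:
Byte[0]=C9: 2-byte lead, need 1 cont bytes. acc=0x9
Byte[1]=8E: continuation. acc=(acc<<6)|0x0E=0x24E
Completed: cp=U+024E (starts at byte 0)
Byte[2]=F0: 4-byte lead, need 3 cont bytes. acc=0x0
Byte[3]=A9: continuation. acc=(acc<<6)|0x29=0x29
Byte[4]=9A: continuation. acc=(acc<<6)|0x1A=0xA5A
Byte[5]=B7: continuation. acc=(acc<<6)|0x37=0x296B7
Completed: cp=U+296B7 (starts at byte 2)
Byte[6]=DB: 2-byte lead, need 1 cont bytes. acc=0x1B
Byte[7]=92: continuation. acc=(acc<<6)|0x12=0x6D2
Completed: cp=U+06D2 (starts at byte 6)
Byte[8]=E1: 3-byte lead, need 2 cont bytes. acc=0x1
Byte[9]=99: continuation. acc=(acc<<6)|0x19=0x59
Byte[10]=8C: continuation. acc=(acc<<6)|0x0C=0x164C
Completed: cp=U+164C (starts at byte 8)
Byte[11]=E9: 3-byte lead, need 2 cont bytes. acc=0x9
Byte[12]=14: expected 10xxxxxx continuation. INVALID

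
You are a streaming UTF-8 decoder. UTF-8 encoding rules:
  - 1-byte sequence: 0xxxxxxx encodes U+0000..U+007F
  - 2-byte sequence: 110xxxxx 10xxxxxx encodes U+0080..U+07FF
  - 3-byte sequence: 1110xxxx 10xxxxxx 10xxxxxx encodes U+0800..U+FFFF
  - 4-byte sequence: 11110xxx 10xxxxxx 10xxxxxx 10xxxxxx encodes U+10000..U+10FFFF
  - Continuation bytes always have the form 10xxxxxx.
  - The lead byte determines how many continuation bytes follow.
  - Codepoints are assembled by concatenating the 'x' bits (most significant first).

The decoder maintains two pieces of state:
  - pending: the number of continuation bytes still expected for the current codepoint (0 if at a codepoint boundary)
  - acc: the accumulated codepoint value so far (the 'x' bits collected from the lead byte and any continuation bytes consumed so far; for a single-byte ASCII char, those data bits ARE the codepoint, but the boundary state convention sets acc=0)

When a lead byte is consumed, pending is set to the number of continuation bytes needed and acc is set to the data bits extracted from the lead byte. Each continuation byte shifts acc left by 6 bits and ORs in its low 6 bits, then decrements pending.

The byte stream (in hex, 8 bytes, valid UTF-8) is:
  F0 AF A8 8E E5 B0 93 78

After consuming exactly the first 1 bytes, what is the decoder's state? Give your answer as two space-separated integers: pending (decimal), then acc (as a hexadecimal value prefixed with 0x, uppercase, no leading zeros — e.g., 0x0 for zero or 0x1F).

Byte[0]=F0: 4-byte lead. pending=3, acc=0x0

Answer: 3 0x0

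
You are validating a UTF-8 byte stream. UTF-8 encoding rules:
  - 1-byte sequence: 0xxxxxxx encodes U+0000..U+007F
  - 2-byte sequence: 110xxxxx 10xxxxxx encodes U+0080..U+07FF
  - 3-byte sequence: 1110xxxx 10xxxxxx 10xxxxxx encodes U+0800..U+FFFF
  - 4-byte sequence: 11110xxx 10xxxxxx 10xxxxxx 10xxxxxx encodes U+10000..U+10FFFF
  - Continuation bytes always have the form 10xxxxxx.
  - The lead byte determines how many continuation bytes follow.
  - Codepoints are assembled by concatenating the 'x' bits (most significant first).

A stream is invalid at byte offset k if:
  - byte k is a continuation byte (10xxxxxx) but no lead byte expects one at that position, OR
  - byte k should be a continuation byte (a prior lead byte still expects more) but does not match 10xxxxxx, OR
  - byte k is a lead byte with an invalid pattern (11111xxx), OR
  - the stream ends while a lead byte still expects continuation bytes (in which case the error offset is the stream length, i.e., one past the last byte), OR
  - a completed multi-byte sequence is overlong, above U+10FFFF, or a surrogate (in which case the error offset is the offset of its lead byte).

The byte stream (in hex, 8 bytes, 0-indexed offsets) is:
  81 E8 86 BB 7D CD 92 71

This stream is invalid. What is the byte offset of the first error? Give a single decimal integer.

Byte[0]=81: INVALID lead byte (not 0xxx/110x/1110/11110)

Answer: 0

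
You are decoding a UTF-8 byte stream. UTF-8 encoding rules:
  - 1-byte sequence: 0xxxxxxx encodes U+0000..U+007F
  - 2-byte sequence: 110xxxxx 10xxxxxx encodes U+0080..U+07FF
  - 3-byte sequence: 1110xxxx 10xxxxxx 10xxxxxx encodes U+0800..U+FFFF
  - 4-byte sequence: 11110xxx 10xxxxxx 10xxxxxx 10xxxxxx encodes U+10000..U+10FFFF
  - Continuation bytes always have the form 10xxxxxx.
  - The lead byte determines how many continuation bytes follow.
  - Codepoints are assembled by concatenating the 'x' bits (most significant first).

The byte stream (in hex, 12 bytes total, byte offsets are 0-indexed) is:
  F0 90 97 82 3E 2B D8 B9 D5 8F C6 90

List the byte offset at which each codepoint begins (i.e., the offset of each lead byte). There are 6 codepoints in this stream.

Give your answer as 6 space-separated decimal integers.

Answer: 0 4 5 6 8 10

Derivation:
Byte[0]=F0: 4-byte lead, need 3 cont bytes. acc=0x0
Byte[1]=90: continuation. acc=(acc<<6)|0x10=0x10
Byte[2]=97: continuation. acc=(acc<<6)|0x17=0x417
Byte[3]=82: continuation. acc=(acc<<6)|0x02=0x105C2
Completed: cp=U+105C2 (starts at byte 0)
Byte[4]=3E: 1-byte ASCII. cp=U+003E
Byte[5]=2B: 1-byte ASCII. cp=U+002B
Byte[6]=D8: 2-byte lead, need 1 cont bytes. acc=0x18
Byte[7]=B9: continuation. acc=(acc<<6)|0x39=0x639
Completed: cp=U+0639 (starts at byte 6)
Byte[8]=D5: 2-byte lead, need 1 cont bytes. acc=0x15
Byte[9]=8F: continuation. acc=(acc<<6)|0x0F=0x54F
Completed: cp=U+054F (starts at byte 8)
Byte[10]=C6: 2-byte lead, need 1 cont bytes. acc=0x6
Byte[11]=90: continuation. acc=(acc<<6)|0x10=0x190
Completed: cp=U+0190 (starts at byte 10)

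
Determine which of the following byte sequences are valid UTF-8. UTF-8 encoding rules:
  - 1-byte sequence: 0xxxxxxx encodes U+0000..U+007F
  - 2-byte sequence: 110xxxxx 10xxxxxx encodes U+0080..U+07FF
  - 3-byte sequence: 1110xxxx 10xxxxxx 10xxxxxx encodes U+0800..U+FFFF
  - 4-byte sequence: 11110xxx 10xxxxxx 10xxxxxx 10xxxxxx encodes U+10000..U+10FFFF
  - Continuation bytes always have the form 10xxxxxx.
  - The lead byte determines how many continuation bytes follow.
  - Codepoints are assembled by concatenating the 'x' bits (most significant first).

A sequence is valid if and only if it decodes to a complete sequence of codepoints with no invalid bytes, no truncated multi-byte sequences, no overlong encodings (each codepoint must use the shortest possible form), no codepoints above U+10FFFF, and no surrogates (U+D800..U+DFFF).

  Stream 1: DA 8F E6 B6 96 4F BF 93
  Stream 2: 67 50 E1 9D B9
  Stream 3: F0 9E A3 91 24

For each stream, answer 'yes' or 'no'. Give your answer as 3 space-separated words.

Answer: no yes yes

Derivation:
Stream 1: error at byte offset 6. INVALID
Stream 2: decodes cleanly. VALID
Stream 3: decodes cleanly. VALID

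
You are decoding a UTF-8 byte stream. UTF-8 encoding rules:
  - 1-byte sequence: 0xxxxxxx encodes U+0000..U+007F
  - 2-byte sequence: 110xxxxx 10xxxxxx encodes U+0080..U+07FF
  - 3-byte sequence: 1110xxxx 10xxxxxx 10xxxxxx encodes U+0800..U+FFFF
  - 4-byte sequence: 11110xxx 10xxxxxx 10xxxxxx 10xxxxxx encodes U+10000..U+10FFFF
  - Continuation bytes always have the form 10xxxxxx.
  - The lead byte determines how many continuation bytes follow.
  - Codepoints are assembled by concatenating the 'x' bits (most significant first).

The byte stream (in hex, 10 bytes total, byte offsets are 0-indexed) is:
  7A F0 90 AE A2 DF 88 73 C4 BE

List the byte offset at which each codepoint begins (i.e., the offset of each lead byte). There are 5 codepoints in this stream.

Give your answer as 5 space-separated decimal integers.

Answer: 0 1 5 7 8

Derivation:
Byte[0]=7A: 1-byte ASCII. cp=U+007A
Byte[1]=F0: 4-byte lead, need 3 cont bytes. acc=0x0
Byte[2]=90: continuation. acc=(acc<<6)|0x10=0x10
Byte[3]=AE: continuation. acc=(acc<<6)|0x2E=0x42E
Byte[4]=A2: continuation. acc=(acc<<6)|0x22=0x10BA2
Completed: cp=U+10BA2 (starts at byte 1)
Byte[5]=DF: 2-byte lead, need 1 cont bytes. acc=0x1F
Byte[6]=88: continuation. acc=(acc<<6)|0x08=0x7C8
Completed: cp=U+07C8 (starts at byte 5)
Byte[7]=73: 1-byte ASCII. cp=U+0073
Byte[8]=C4: 2-byte lead, need 1 cont bytes. acc=0x4
Byte[9]=BE: continuation. acc=(acc<<6)|0x3E=0x13E
Completed: cp=U+013E (starts at byte 8)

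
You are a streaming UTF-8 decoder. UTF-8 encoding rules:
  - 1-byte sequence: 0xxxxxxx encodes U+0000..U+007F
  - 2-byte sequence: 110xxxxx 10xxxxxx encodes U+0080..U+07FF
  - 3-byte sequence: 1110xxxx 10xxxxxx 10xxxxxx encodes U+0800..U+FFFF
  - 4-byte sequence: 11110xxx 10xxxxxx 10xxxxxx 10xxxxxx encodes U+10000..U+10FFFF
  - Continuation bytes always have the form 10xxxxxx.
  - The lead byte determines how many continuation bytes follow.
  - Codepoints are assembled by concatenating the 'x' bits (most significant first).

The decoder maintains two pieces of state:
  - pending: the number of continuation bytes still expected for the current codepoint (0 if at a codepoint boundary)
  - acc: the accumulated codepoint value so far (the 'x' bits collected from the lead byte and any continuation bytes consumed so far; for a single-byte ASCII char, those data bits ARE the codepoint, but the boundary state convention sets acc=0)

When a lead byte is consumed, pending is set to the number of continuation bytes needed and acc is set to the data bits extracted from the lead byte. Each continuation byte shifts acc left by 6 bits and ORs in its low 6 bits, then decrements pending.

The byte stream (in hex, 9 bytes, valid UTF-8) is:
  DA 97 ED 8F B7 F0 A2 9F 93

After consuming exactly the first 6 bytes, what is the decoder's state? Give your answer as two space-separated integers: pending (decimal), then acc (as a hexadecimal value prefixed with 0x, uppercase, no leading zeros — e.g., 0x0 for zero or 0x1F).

Answer: 3 0x0

Derivation:
Byte[0]=DA: 2-byte lead. pending=1, acc=0x1A
Byte[1]=97: continuation. acc=(acc<<6)|0x17=0x697, pending=0
Byte[2]=ED: 3-byte lead. pending=2, acc=0xD
Byte[3]=8F: continuation. acc=(acc<<6)|0x0F=0x34F, pending=1
Byte[4]=B7: continuation. acc=(acc<<6)|0x37=0xD3F7, pending=0
Byte[5]=F0: 4-byte lead. pending=3, acc=0x0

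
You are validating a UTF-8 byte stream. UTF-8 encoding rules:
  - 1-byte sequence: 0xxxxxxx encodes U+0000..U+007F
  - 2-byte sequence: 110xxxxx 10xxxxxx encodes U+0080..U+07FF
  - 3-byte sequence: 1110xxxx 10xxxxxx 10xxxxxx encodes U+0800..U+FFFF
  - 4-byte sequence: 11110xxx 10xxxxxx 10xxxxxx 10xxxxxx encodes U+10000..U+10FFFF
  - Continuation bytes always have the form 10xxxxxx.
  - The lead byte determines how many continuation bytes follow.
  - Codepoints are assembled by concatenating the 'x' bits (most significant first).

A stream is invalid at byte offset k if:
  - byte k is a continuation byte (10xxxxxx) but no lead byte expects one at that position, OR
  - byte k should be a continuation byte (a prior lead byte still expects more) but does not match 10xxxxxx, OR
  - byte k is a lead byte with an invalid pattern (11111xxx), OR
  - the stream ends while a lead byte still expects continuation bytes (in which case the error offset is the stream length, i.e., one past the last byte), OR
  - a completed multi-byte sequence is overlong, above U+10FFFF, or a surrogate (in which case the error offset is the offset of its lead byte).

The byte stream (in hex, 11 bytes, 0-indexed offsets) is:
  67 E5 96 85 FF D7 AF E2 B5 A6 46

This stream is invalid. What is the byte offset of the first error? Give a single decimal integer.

Answer: 4

Derivation:
Byte[0]=67: 1-byte ASCII. cp=U+0067
Byte[1]=E5: 3-byte lead, need 2 cont bytes. acc=0x5
Byte[2]=96: continuation. acc=(acc<<6)|0x16=0x156
Byte[3]=85: continuation. acc=(acc<<6)|0x05=0x5585
Completed: cp=U+5585 (starts at byte 1)
Byte[4]=FF: INVALID lead byte (not 0xxx/110x/1110/11110)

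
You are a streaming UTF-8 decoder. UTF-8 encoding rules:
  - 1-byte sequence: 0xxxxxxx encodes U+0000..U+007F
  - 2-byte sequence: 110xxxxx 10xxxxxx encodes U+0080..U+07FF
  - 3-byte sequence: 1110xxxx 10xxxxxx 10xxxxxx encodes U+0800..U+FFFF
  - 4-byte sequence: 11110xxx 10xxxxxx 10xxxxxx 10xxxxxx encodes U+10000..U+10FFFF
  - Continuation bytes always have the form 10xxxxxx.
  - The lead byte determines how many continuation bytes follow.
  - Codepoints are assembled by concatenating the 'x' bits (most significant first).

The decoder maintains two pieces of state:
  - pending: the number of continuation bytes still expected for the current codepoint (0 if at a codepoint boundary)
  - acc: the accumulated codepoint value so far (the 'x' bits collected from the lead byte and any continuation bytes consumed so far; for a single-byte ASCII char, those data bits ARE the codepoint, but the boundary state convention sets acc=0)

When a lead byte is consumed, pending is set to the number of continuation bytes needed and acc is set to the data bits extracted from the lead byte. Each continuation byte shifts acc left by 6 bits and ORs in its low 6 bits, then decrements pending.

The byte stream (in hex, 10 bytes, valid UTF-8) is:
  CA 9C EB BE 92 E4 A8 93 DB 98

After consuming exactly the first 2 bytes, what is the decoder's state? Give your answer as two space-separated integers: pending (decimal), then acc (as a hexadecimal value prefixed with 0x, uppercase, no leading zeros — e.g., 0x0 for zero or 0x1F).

Byte[0]=CA: 2-byte lead. pending=1, acc=0xA
Byte[1]=9C: continuation. acc=(acc<<6)|0x1C=0x29C, pending=0

Answer: 0 0x29C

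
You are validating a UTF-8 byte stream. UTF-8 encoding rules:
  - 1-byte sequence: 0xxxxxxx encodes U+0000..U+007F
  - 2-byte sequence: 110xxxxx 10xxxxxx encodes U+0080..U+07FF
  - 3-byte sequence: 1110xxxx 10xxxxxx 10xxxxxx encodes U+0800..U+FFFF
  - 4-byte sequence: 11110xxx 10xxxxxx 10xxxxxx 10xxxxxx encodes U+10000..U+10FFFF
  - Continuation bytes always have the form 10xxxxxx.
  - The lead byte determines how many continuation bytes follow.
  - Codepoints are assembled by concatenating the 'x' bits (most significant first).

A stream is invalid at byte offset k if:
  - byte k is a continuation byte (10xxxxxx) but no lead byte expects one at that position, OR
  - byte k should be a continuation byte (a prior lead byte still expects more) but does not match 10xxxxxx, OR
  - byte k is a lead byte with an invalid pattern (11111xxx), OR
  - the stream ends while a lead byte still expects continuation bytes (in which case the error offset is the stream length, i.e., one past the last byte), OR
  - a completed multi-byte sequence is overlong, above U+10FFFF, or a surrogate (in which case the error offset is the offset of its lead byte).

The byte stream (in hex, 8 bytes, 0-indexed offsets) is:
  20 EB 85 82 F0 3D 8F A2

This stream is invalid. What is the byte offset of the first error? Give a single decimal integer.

Byte[0]=20: 1-byte ASCII. cp=U+0020
Byte[1]=EB: 3-byte lead, need 2 cont bytes. acc=0xB
Byte[2]=85: continuation. acc=(acc<<6)|0x05=0x2C5
Byte[3]=82: continuation. acc=(acc<<6)|0x02=0xB142
Completed: cp=U+B142 (starts at byte 1)
Byte[4]=F0: 4-byte lead, need 3 cont bytes. acc=0x0
Byte[5]=3D: expected 10xxxxxx continuation. INVALID

Answer: 5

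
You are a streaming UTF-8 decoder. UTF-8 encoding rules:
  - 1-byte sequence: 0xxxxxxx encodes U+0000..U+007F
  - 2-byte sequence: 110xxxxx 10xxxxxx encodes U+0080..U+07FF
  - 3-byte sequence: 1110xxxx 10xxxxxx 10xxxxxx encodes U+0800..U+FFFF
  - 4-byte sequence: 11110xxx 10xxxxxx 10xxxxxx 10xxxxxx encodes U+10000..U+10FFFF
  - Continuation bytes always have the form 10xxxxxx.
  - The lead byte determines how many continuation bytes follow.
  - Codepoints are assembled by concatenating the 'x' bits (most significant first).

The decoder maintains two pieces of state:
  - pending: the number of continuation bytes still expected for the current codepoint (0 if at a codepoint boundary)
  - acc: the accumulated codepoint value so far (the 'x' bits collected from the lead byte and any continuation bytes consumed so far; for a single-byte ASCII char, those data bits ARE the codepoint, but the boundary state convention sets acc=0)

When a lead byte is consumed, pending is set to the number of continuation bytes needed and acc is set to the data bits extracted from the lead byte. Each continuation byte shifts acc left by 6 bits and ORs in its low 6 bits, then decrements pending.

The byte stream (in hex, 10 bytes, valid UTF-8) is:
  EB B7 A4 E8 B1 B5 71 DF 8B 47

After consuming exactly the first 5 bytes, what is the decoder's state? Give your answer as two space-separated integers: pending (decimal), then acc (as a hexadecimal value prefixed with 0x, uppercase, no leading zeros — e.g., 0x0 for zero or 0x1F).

Answer: 1 0x231

Derivation:
Byte[0]=EB: 3-byte lead. pending=2, acc=0xB
Byte[1]=B7: continuation. acc=(acc<<6)|0x37=0x2F7, pending=1
Byte[2]=A4: continuation. acc=(acc<<6)|0x24=0xBDE4, pending=0
Byte[3]=E8: 3-byte lead. pending=2, acc=0x8
Byte[4]=B1: continuation. acc=(acc<<6)|0x31=0x231, pending=1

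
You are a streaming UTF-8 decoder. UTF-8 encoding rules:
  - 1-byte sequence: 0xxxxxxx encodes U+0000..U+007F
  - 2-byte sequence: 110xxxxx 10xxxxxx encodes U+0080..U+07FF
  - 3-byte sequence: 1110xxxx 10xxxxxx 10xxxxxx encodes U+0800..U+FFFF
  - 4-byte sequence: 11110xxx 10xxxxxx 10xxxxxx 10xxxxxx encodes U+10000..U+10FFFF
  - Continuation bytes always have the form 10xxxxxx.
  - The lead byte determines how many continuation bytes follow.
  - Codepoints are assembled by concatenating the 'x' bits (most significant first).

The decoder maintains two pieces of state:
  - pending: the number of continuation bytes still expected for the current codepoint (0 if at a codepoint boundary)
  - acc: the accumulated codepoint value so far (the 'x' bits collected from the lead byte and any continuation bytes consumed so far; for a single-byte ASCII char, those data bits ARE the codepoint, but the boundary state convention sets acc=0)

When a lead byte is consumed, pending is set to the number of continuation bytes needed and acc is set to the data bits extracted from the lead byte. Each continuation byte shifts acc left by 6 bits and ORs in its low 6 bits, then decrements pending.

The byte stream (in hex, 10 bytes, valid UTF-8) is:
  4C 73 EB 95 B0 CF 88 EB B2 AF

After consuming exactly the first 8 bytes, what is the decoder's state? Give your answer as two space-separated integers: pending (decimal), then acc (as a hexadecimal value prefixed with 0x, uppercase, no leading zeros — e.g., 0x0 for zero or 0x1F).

Byte[0]=4C: 1-byte. pending=0, acc=0x0
Byte[1]=73: 1-byte. pending=0, acc=0x0
Byte[2]=EB: 3-byte lead. pending=2, acc=0xB
Byte[3]=95: continuation. acc=(acc<<6)|0x15=0x2D5, pending=1
Byte[4]=B0: continuation. acc=(acc<<6)|0x30=0xB570, pending=0
Byte[5]=CF: 2-byte lead. pending=1, acc=0xF
Byte[6]=88: continuation. acc=(acc<<6)|0x08=0x3C8, pending=0
Byte[7]=EB: 3-byte lead. pending=2, acc=0xB

Answer: 2 0xB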